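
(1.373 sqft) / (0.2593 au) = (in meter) 3.288e-12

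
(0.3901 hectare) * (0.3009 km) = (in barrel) 7.383e+06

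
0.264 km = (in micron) 2.64e+08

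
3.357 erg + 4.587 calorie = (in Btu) 0.01819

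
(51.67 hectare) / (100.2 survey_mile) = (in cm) 320.4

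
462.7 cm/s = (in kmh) 16.66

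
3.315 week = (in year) 0.06358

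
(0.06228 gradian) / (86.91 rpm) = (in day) 1.244e-09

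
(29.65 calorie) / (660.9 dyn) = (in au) 1.255e-07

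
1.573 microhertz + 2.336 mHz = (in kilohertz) 2.338e-06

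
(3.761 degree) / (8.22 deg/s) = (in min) 0.007626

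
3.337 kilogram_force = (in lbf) 7.357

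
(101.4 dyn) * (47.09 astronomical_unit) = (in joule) 7.143e+09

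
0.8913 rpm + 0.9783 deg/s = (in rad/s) 0.1104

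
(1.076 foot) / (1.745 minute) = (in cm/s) 0.3132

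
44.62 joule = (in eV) 2.785e+20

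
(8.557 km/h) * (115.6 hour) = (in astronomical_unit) 6.612e-06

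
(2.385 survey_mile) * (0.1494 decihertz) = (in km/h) 206.4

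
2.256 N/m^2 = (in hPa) 0.02256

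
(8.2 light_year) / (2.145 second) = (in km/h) 1.302e+17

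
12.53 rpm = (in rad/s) 1.312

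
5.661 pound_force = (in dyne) 2.518e+06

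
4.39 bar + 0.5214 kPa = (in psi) 63.75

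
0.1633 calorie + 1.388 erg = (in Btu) 0.0006476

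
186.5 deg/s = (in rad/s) 3.255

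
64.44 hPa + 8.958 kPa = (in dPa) 1.54e+05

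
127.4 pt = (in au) 3.004e-13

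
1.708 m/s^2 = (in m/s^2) 1.708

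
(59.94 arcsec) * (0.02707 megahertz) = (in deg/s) 450.7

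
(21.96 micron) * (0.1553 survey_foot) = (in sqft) 1.119e-05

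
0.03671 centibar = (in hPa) 0.3671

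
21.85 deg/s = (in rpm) 3.642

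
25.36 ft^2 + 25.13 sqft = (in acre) 0.001159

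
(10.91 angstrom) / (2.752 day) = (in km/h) 1.652e-14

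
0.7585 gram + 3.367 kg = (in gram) 3368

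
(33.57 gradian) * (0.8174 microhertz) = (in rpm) 4.116e-06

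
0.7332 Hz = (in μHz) 7.332e+05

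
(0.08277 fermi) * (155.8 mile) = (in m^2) 2.075e-11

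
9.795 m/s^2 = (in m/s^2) 9.795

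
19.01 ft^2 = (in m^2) 1.766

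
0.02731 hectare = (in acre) 0.06748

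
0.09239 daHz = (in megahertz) 9.239e-07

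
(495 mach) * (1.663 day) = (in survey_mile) 1.505e+07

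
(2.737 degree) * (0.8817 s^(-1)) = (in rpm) 0.4022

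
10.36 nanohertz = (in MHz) 1.036e-14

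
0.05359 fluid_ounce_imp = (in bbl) 9.577e-06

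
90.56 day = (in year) 0.2481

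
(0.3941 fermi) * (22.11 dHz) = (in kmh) 3.137e-15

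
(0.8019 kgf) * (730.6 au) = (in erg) 8.595e+21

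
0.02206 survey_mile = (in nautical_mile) 0.01917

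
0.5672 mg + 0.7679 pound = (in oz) 12.29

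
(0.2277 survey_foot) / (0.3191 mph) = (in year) 1.543e-08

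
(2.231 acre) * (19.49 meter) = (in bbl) 1.107e+06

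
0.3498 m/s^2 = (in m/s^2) 0.3498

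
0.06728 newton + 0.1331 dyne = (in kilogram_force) 0.006861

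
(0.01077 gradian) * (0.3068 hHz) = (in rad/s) 0.00519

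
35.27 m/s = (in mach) 0.1036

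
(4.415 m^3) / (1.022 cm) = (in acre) 0.1067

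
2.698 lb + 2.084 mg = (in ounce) 43.17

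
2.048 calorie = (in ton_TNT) 2.048e-09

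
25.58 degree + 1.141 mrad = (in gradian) 28.49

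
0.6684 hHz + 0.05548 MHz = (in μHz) 5.555e+10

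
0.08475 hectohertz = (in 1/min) 508.5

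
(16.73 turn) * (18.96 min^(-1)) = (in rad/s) 33.22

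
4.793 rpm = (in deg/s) 28.76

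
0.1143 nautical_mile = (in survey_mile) 0.1315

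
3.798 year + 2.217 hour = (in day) 1386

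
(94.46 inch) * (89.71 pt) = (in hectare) 7.593e-06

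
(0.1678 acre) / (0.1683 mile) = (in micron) 2.507e+06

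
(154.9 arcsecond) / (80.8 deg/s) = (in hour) 1.479e-07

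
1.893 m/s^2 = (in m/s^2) 1.893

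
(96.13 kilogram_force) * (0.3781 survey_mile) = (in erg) 5.736e+12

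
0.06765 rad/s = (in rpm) 0.646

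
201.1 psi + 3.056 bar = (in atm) 16.7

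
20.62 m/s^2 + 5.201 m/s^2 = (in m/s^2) 25.82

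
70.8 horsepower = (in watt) 5.28e+04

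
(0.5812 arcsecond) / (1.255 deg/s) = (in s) 0.0001286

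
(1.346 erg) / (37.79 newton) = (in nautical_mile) 1.923e-12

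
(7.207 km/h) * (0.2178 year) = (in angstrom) 1.375e+17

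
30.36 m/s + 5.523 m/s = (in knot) 69.75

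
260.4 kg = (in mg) 2.604e+08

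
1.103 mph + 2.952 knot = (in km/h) 7.242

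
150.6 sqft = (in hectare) 0.001399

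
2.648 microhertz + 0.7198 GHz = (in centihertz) 7.198e+10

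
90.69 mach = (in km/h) 1.112e+05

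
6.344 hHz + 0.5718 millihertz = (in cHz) 6.344e+04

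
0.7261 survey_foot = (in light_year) 2.339e-17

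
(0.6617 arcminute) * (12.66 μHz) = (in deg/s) 1.396e-07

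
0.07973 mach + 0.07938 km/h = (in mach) 0.07979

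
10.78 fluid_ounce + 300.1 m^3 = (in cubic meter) 300.1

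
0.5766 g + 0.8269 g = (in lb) 0.003094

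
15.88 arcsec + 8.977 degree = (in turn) 0.02495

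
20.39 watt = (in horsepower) 0.02734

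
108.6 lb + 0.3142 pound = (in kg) 49.4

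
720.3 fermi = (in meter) 7.203e-13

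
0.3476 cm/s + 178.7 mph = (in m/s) 79.89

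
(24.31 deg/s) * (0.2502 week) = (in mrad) 6.42e+07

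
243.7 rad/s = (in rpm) 2327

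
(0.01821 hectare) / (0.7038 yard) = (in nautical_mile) 0.1528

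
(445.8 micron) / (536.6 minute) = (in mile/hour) 3.097e-08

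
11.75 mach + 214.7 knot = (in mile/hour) 9197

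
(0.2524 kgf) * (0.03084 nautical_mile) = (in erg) 1.414e+09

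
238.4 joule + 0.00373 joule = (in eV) 1.488e+21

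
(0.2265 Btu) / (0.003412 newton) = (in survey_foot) 2.298e+05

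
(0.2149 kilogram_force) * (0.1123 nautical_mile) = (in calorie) 104.8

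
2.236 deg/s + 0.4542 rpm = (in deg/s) 4.961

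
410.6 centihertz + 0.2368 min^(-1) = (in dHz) 41.1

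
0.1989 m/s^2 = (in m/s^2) 0.1989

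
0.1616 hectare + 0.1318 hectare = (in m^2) 2934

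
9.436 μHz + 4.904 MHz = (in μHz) 4.904e+12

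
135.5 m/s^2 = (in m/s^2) 135.5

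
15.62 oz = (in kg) 0.4428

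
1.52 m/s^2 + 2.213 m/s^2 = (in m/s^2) 3.733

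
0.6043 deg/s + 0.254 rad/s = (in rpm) 2.526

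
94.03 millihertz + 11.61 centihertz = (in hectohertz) 0.002101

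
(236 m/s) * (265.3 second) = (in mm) 6.261e+07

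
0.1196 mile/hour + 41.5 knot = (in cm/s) 2140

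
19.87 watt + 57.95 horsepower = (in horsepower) 57.98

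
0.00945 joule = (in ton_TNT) 2.259e-12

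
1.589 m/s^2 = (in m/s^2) 1.589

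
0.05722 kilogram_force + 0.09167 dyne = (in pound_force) 0.1261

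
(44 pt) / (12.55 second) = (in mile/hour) 0.002767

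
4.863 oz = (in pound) 0.3039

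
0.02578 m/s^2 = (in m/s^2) 0.02578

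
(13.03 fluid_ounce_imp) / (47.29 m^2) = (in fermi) 7.829e+09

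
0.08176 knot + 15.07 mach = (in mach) 15.07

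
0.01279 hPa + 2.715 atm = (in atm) 2.715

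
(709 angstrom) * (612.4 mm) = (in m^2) 4.342e-08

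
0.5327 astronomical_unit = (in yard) 8.715e+10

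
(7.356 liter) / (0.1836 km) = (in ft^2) 0.0004313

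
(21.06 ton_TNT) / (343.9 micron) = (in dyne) 2.562e+19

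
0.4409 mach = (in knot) 291.8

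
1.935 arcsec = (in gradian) 0.0005972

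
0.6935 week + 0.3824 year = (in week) 20.63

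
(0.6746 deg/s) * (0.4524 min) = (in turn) 0.05086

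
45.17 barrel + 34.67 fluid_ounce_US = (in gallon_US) 1897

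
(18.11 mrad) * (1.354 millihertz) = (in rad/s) 2.452e-05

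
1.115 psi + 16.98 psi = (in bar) 1.248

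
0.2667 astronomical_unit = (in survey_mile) 2.479e+07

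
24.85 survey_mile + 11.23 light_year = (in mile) 6.602e+13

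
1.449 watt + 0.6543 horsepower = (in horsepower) 0.6562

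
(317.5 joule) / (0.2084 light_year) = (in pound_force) 3.62e-14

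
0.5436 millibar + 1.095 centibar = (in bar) 0.01149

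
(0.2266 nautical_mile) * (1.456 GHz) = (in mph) 1.367e+12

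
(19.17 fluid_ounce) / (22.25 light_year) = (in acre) 6.655e-25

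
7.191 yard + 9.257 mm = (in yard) 7.201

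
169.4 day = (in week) 24.2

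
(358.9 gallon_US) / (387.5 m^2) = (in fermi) 3.506e+12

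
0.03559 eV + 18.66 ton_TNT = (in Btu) 7.4e+07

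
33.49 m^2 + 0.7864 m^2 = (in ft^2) 368.9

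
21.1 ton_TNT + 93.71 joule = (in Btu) 8.368e+07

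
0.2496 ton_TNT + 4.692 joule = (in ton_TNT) 0.2496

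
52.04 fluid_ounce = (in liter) 1.539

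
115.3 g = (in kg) 0.1153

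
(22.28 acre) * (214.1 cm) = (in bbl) 1.214e+06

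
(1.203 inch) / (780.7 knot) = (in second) 7.608e-05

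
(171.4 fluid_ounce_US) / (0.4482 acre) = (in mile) 1.737e-09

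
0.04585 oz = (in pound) 0.002866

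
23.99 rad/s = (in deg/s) 1375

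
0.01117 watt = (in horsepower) 1.498e-05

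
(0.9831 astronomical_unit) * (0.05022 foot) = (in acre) 5.563e+05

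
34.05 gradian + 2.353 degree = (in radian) 0.5759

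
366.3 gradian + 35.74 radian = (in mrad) 4.149e+04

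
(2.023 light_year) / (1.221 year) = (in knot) 9.662e+08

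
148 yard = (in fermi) 1.353e+17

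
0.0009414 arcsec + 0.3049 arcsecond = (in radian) 1.483e-06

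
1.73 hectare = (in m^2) 1.73e+04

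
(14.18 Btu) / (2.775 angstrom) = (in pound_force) 1.212e+13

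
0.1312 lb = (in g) 59.51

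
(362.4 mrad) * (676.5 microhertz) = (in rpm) 0.002341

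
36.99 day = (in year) 0.1013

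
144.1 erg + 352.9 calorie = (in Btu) 1.399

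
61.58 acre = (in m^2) 2.492e+05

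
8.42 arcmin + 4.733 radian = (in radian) 4.735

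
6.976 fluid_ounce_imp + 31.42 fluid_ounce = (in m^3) 0.001127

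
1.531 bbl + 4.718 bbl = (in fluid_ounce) 3.359e+04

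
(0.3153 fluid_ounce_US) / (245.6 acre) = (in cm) 9.382e-10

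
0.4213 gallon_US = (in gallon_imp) 0.3508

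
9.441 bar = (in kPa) 944.1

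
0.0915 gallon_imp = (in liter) 0.416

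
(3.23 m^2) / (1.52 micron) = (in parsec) 6.887e-11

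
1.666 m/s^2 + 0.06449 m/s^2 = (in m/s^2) 1.73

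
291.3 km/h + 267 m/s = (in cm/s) 3.479e+04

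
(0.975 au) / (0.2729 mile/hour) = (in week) 1.977e+06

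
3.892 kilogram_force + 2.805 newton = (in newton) 40.97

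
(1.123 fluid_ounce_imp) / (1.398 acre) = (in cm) 5.64e-07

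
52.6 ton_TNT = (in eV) 1.374e+30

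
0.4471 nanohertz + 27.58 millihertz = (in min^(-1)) 1.655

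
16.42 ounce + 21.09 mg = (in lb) 1.026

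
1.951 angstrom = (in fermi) 1.951e+05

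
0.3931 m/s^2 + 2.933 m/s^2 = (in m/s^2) 3.326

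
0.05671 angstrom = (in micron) 5.671e-06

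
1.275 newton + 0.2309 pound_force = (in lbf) 0.5175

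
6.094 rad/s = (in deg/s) 349.2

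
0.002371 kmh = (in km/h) 0.002371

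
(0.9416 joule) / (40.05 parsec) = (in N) 7.619e-19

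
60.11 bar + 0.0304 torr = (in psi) 871.8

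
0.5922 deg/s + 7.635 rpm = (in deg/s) 46.4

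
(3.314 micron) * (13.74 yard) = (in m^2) 4.164e-05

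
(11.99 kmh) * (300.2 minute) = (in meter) 5.999e+04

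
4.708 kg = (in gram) 4708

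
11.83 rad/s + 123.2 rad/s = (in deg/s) 7737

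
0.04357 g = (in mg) 43.57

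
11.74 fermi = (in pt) 3.328e-11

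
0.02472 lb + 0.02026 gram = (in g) 11.23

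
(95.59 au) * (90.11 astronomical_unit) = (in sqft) 2.075e+27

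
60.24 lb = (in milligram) 2.732e+07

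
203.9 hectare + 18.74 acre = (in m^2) 2.115e+06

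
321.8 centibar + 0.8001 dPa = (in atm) 3.176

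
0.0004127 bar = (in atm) 0.0004073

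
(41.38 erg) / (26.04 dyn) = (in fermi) 1.589e+13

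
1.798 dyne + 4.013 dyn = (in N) 5.811e-05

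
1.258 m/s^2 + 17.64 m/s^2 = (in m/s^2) 18.9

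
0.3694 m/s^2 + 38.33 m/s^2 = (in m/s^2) 38.7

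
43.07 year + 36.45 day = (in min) 2.269e+07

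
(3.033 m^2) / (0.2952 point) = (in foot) 9.555e+04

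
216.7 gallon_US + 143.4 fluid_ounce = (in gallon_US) 217.8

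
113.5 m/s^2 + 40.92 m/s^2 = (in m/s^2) 154.4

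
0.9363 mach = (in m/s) 318.8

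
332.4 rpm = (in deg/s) 1994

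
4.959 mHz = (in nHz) 4.959e+06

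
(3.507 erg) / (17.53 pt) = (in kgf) 5.783e-06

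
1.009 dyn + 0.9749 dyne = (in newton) 1.984e-05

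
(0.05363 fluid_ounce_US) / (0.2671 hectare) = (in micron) 0.0005938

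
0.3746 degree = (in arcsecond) 1349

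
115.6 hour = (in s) 4.162e+05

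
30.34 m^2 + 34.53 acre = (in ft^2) 1.504e+06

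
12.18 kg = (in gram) 1.218e+04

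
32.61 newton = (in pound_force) 7.331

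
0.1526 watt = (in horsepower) 0.0002046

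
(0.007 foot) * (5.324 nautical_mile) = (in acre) 0.005198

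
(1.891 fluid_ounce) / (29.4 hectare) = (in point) 5.392e-07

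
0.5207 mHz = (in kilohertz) 5.207e-07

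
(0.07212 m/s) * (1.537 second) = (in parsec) 3.592e-18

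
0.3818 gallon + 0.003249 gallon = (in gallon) 0.385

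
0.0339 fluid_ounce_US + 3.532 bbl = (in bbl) 3.532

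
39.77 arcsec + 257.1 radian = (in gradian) 1.637e+04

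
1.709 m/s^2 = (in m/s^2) 1.709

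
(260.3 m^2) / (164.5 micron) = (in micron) 1.582e+12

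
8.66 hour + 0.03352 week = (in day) 0.5955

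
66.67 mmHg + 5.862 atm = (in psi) 87.44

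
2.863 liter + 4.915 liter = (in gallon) 2.055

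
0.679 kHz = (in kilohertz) 0.679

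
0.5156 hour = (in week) 0.003069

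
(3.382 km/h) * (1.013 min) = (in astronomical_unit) 3.817e-10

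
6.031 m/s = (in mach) 0.01771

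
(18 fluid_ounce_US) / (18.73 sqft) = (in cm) 0.03059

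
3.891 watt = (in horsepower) 0.005218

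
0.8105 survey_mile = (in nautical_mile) 0.7043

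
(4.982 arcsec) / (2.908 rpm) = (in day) 9.18e-10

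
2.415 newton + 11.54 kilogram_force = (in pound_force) 25.98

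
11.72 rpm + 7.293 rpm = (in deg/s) 114.1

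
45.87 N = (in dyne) 4.587e+06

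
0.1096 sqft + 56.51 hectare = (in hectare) 56.51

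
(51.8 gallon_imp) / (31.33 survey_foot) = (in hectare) 2.466e-06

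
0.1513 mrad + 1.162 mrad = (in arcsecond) 270.9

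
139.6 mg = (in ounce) 0.004924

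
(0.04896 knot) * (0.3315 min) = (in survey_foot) 1.644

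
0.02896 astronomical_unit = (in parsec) 1.404e-07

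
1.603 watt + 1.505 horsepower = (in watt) 1124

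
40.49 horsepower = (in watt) 3.019e+04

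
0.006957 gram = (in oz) 0.0002454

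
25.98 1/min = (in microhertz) 4.33e+05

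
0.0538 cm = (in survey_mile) 3.343e-07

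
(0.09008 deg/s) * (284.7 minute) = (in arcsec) 5.539e+06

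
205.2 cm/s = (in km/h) 7.387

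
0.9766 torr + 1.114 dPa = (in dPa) 1303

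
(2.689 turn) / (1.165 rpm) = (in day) 0.001603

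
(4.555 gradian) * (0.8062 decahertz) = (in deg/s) 33.05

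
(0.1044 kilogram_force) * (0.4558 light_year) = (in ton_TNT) 1.055e+06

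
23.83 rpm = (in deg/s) 143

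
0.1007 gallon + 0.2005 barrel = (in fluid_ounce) 1091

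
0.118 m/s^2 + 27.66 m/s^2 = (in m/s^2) 27.78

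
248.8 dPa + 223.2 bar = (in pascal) 2.232e+07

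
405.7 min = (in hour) 6.762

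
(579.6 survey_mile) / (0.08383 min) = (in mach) 544.6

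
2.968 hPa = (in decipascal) 2968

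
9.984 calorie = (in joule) 41.77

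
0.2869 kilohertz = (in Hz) 286.9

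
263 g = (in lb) 0.5798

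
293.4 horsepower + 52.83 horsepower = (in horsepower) 346.2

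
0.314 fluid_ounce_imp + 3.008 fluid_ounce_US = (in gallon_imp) 0.02153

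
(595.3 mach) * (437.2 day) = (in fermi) 7.657e+27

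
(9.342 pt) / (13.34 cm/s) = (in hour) 6.863e-06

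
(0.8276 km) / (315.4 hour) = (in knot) 0.001417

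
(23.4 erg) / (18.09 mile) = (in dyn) 8.038e-06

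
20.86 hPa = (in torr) 15.65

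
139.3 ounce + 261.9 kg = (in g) 2.658e+05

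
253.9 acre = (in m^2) 1.027e+06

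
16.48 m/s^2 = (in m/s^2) 16.48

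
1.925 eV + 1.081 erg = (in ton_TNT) 2.584e-17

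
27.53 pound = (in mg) 1.249e+07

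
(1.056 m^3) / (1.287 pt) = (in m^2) 2326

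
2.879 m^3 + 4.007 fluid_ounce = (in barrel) 18.11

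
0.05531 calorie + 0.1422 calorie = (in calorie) 0.1975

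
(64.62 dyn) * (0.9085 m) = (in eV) 3.664e+15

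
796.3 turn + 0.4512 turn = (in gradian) 3.187e+05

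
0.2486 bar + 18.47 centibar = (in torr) 325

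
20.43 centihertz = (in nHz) 2.043e+08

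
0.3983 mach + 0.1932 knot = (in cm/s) 1.357e+04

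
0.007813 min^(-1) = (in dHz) 0.001302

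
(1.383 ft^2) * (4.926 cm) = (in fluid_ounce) 214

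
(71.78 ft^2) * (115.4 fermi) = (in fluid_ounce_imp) 2.708e-08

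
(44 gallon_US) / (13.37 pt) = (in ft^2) 380.1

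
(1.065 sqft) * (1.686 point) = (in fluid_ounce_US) 1.99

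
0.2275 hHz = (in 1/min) 1365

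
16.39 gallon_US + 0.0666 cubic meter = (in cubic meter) 0.1286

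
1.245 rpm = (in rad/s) 0.1304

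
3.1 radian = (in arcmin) 1.066e+04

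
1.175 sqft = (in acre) 2.697e-05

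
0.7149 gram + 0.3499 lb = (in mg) 1.594e+05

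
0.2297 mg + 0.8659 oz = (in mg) 2.455e+04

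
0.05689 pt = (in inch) 0.0007901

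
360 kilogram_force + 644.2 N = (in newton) 4175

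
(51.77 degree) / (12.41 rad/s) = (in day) 8.427e-07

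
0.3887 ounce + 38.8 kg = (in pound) 85.56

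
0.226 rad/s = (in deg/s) 12.95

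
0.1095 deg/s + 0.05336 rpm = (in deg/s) 0.4297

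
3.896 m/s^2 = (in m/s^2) 3.896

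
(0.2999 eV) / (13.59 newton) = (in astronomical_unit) 2.363e-32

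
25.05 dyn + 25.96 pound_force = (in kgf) 11.78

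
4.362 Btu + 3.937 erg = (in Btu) 4.362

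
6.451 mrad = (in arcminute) 22.18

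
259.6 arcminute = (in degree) 4.327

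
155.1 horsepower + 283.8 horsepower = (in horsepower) 438.9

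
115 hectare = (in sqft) 1.238e+07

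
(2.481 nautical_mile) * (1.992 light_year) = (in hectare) 8.659e+15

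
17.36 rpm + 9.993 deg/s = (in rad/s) 1.992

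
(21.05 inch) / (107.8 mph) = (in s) 0.01109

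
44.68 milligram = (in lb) 9.85e-05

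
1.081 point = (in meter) 0.0003814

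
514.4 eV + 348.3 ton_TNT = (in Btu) 1.381e+09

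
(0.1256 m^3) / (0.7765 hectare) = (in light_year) 1.71e-21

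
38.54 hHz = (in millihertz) 3.854e+06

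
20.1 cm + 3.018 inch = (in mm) 277.7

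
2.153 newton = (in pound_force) 0.484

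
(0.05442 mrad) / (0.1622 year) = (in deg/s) 6.096e-10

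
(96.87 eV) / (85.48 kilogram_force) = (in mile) 1.15e-23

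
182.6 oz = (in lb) 11.41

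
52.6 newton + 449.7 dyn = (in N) 52.6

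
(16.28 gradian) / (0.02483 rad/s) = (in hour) 0.002861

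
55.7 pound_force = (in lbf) 55.7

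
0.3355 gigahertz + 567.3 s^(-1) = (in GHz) 0.3355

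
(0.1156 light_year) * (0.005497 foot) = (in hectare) 1.832e+08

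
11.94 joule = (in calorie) 2.854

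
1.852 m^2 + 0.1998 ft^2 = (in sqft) 20.13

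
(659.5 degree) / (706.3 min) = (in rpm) 0.002594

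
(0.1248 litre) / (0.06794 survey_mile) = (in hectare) 1.141e-10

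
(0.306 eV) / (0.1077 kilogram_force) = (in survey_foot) 1.523e-19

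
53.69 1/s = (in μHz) 5.369e+07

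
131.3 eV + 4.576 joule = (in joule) 4.576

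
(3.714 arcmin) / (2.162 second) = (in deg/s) 0.02863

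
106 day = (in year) 0.2904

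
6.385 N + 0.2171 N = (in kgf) 0.6732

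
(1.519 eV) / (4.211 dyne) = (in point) 1.638e-11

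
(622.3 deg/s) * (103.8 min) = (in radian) 6.764e+04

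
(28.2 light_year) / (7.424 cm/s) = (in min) 5.989e+16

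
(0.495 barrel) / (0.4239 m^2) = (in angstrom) 1.857e+09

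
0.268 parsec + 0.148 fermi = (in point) 2.344e+19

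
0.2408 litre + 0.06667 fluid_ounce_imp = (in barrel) 0.001527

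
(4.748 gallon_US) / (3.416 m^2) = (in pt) 14.91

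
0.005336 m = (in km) 5.336e-06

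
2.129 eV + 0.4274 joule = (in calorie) 0.1022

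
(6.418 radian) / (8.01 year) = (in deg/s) 1.456e-06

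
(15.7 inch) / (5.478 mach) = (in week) 3.535e-10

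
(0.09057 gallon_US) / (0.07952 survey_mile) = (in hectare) 2.679e-10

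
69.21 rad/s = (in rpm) 660.9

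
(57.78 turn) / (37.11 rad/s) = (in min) 0.163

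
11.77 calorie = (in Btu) 0.04668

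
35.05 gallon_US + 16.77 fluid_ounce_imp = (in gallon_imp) 29.29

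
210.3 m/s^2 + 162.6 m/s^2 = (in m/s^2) 372.9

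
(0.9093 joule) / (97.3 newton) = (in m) 0.009345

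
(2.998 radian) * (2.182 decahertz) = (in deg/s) 3748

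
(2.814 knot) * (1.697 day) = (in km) 212.3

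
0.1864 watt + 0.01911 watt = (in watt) 0.2055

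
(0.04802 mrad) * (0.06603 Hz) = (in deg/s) 0.0001817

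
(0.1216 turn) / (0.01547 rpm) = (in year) 1.496e-05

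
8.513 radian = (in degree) 487.8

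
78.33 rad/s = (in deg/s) 4488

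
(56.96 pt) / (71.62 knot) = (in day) 6.312e-09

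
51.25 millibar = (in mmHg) 38.44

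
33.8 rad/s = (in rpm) 322.8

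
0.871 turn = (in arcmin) 1.881e+04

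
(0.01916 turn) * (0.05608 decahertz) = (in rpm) 0.6447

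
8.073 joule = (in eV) 5.039e+19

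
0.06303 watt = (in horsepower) 8.452e-05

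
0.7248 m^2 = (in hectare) 7.248e-05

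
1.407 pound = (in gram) 638.2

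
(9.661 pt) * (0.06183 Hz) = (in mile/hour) 0.0004714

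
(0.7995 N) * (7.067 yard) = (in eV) 3.225e+19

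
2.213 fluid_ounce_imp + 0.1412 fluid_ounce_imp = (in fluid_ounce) 2.262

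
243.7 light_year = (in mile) 1.433e+15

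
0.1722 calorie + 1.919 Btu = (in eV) 1.264e+22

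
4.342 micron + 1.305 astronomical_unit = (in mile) 1.213e+08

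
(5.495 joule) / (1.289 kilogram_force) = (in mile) 0.0002701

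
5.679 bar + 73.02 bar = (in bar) 78.7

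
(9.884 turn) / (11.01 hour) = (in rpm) 0.01496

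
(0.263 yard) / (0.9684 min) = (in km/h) 0.0149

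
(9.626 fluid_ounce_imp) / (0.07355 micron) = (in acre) 0.9189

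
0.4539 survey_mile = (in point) 2.071e+06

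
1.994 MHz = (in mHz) 1.994e+09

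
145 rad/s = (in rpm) 1385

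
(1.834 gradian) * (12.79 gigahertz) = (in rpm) 3.519e+09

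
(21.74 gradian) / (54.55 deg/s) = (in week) 5.931e-07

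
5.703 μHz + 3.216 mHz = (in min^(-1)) 0.1933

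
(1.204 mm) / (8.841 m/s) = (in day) 1.576e-09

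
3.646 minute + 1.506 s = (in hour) 0.06118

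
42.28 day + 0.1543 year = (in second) 8.519e+06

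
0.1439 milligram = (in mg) 0.1439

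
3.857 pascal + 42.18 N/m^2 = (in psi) 0.006677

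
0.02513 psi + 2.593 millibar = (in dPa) 4326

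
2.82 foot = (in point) 2436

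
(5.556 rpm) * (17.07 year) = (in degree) 1.795e+10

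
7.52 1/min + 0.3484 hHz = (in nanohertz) 3.497e+10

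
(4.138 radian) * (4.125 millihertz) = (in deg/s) 0.978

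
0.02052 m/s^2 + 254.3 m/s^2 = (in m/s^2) 254.3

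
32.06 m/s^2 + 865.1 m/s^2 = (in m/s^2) 897.2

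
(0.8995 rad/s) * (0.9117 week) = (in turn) 7.894e+04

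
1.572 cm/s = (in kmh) 0.05659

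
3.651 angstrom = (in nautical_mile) 1.971e-13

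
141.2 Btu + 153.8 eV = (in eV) 9.298e+23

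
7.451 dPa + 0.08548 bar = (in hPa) 85.49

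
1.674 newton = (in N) 1.674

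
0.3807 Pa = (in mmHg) 0.002855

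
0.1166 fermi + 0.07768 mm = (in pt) 0.2202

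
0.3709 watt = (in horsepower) 0.0004974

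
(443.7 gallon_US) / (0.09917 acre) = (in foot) 0.01373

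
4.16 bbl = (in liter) 661.4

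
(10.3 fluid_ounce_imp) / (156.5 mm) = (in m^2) 0.00187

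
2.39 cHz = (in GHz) 2.39e-11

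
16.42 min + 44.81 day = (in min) 6.454e+04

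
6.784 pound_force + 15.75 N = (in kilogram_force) 4.683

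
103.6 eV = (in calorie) 3.967e-18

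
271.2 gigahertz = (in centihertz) 2.712e+13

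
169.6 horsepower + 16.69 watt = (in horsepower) 169.6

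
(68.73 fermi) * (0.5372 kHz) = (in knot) 7.177e-11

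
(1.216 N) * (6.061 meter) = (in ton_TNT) 1.762e-09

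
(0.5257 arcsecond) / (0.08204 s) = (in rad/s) 3.107e-05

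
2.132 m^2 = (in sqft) 22.95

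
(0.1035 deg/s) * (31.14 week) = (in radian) 3.402e+04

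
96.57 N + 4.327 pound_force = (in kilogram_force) 11.81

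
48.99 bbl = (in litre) 7789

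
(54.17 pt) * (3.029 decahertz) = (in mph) 1.295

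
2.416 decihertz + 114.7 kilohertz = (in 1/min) 6.882e+06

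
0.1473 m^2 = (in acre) 3.64e-05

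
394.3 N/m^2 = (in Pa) 394.3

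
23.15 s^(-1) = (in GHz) 2.315e-08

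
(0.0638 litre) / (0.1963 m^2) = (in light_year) 3.435e-20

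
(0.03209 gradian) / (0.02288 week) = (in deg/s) 2.087e-06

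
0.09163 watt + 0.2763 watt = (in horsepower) 0.0004934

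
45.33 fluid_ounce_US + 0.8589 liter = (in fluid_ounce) 74.37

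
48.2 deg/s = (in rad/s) 0.8412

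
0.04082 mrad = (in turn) 6.497e-06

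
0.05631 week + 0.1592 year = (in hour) 1404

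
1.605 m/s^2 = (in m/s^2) 1.605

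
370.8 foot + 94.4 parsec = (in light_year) 307.9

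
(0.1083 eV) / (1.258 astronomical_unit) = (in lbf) 2.073e-32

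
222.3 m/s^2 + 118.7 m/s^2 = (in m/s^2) 341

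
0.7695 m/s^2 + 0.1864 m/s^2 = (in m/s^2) 0.9559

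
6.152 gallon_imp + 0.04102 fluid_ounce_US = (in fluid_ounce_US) 945.7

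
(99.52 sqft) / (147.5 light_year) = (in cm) 6.626e-16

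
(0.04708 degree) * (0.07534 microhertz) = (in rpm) 5.912e-10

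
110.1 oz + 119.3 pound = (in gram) 5.723e+04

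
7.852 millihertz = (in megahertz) 7.852e-09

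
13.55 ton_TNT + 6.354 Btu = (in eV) 3.539e+29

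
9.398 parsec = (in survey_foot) 9.514e+17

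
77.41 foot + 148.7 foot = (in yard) 75.37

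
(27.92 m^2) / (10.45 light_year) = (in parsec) 9.152e-33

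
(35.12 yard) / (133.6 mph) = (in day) 6.223e-06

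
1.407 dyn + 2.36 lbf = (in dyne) 1.05e+06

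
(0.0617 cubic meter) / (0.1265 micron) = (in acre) 120.5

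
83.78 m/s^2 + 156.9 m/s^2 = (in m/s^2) 240.7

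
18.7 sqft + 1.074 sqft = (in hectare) 0.0001837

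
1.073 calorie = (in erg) 4.489e+07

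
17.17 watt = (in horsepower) 0.02303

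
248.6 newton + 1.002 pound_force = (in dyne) 2.531e+07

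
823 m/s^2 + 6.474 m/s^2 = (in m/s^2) 829.5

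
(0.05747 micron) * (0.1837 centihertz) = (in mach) 3.101e-13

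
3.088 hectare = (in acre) 7.631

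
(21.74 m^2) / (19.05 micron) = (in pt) 3.235e+09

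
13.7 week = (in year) 0.2627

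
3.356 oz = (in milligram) 9.514e+04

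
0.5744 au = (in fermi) 8.593e+25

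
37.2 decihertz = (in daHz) 0.372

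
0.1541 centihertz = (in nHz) 1.541e+06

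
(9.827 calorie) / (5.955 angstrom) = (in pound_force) 1.552e+10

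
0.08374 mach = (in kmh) 102.6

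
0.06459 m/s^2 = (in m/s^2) 0.06459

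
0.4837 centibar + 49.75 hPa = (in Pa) 5459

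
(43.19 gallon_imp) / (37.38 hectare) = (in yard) 5.744e-07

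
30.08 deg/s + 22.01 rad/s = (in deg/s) 1291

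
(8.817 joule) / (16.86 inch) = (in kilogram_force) 2.099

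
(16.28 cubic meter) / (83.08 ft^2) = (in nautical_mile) 0.001139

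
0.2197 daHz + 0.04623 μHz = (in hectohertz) 0.02197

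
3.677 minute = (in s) 220.6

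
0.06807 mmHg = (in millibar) 0.09075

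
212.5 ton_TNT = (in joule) 8.891e+11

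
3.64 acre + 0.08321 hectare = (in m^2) 1.556e+04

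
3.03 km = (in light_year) 3.203e-13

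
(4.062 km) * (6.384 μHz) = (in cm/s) 2.593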